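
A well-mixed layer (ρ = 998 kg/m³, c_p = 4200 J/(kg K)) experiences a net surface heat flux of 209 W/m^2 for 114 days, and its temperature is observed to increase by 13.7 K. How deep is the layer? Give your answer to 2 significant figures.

Heat input Q = F Δt = 209 × 9.85×10^6 s = 2.06×10^9 J/m².
Required areal heat capacity C = Q / ΔT = 1.50×10^8 J/(m²·K).
Depth D = C / (ρ c_p) = 1.50×10^8 / (998 × 4200) = 35.8 m.

36 m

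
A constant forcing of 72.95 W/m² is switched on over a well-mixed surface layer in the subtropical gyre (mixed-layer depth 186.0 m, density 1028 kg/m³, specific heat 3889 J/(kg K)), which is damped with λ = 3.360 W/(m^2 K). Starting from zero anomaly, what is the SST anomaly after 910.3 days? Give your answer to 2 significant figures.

6.5 K

Areal heat capacity C = ρ c_p D = 1028 × 3889 × 186.0 = 7.44×10^8 J/(m²·K).
τ = C / λ = 7.44×10^8 / 3.360 = 2.21×10^8 s.
Equilibrium anomaly ΔT_eq = F / λ = 72.95 / 3.360 = 21.7 K.
t = 910.3 days = 7.86×10^7 s, so t/τ = 0.355.
ΔT(t) = ΔT_eq (1 − e^(−t/τ)) = 21.7 × (1 − e^−0.355) = 6.49 K.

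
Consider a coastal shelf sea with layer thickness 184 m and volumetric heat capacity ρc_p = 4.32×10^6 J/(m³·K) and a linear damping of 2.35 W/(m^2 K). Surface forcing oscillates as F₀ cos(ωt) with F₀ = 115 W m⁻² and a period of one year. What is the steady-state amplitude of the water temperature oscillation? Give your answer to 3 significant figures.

0.726 K

Areal heat capacity C = ρc_p × D = 4.32×10^6 × 184 = 7.95×10^8 J/(m^2 K).
Angular frequency ω = 2π / T = 2π / 3.15×10^7 s = 1.99×10^-7 s⁻¹.
√((Cω)² + λ²) = √((158)² + 2.35²) = 158 W/(m²·K).
Amplitude A = F₀ / √((Cω)²+λ²) = 115 / 158 = 0.726 K.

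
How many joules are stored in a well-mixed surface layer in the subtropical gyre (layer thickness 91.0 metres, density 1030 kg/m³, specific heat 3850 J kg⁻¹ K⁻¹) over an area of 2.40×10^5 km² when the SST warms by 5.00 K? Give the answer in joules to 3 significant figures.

4.33×10^20 J

Areal heat capacity C = ρ c_p D = 1030 × 3850 × 91.0 = 3.61×10^8 J/(m²·K).
Heat per unit area: q = C ΔT = 3.61×10^8 × 5.00 = 1.80×10^9 J/m².
Total heat: Q = q × A = 1.80×10^9 × (2.40×10^5 × 10⁶ m²) = 4.33×10^20 J.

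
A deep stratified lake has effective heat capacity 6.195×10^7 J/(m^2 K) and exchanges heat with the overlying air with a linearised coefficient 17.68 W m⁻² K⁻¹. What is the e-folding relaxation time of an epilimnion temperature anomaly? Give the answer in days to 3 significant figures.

Areal heat capacity C = 6.195×10^7 J/(m^2 K) (given).
Relaxation time τ = C / λ = 6.20×10^7 / 17.68 = 3.50×10^6 s.
In days: 3.50×10^6 s / (86400 s/day) = 40.6 days.

40.6 days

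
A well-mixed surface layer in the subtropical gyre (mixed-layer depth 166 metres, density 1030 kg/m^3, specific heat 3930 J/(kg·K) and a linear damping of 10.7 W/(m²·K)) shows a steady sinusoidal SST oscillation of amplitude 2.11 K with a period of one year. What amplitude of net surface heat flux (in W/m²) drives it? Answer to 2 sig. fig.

280

Areal heat capacity C = ρ c_p D = 1030 × 3930 × 166 = 6.72×10^8 J m⁻² K⁻¹.
ω = 2π / 3.15×10^7 s = 1.99×10^-7 s⁻¹.
√((Cω)² + λ²) = √((134)² + 10.7²) = 134 W/(m²·K).
F₀ = A × √((Cω)²+λ²) = 2.11 × 134 = 283 W/m².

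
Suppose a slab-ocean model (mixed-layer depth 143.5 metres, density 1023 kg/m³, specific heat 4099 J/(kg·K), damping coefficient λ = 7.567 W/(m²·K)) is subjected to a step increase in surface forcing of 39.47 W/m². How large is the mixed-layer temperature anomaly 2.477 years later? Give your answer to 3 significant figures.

3.26 K

Areal heat capacity C = ρ c_p D = 1023 × 4099 × 143.5 = 6.02×10^8 J m⁻² K⁻¹.
τ = C / λ = 6.02×10^8 / 7.567 = 7.95×10^7 s.
Equilibrium anomaly ΔT_eq = F / λ = 39.47 / 7.567 = 5.22 K.
t = 2.477 years = 7.82×10^7 s, so t/τ = 0.983.
ΔT(t) = ΔT_eq (1 − e^(−t/τ)) = 5.22 × (1 − e^−0.983) = 3.26 K.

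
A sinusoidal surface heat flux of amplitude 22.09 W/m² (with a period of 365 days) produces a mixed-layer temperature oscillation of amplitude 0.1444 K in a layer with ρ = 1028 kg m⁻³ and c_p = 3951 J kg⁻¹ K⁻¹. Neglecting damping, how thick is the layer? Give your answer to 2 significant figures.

ω = 2π / 3.15×10^7 s = 1.99×10^-7 s⁻¹.
Required C = F₀ / (A ω) = 22.09 / (0.1444 × 1.99×10^-7) = 7.68×10^8 J/(m²·K).
D = C / (ρ c_p) = 7.68×10^8 / (1028 × 3951) = 189 m.

190 m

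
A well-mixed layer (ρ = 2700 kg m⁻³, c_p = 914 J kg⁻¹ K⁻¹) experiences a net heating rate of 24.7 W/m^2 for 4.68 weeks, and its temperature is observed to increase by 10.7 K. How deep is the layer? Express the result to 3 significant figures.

Heat input Q = F Δt = 24.7 × 2.83×10^6 s = 6.99×10^7 J/m².
Required areal heat capacity C = Q / ΔT = 6.53×10^6 J/(m²·K).
Depth D = C / (ρ c_p) = 6.53×10^6 / (2700 × 914) = 2.65 m.

2.65 m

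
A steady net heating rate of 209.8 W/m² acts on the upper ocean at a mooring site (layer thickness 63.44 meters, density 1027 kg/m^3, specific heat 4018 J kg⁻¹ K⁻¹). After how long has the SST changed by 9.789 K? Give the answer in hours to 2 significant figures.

Areal heat capacity C = ρ c_p D = 1027 × 4018 × 63.44 = 2.62×10^8 J m⁻² K⁻¹.
Time required: Δt = C ΔT / F = 2.62×10^8 × 9.789 / 209.8 = 1.22×10^7 s.
In hours: 1.22×10^7 s / (3600 s/hour) = 3390 hours.

3400 hours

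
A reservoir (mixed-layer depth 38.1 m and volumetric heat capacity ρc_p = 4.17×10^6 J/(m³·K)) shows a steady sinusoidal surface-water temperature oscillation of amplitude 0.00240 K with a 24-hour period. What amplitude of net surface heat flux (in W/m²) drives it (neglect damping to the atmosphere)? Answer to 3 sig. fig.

Areal heat capacity C = ρc_p × D = 4.17×10^6 × 38.1 = 1.59×10^8 J/(m²·K).
ω = 2π / 86400 s = 7.27×10^-5 s⁻¹.
Cω = 1.59×10^8 × 7.27×10^-5 = 11600 W/(m²·K).
F₀ = A × Cω = 0.00240 × 11600 = 27.7 W/m².

27.7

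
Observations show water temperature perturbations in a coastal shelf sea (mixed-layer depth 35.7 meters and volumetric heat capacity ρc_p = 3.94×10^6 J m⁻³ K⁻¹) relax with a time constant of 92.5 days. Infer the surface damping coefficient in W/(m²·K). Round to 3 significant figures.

Areal heat capacity C = ρc_p × D = 3.94×10^6 × 35.7 = 1.41×10^8 J/(m^2 K).
τ = 92.5 days = 7.99×10^6 s.
λ = C / τ = 1.41×10^8 / 7.99×10^6 = 17.6 W/(m²·K).

17.6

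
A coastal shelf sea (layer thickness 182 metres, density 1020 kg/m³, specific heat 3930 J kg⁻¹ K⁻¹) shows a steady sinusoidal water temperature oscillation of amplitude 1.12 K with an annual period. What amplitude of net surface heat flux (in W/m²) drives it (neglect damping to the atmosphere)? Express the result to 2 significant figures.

Areal heat capacity C = ρ c_p D = 1020 × 3930 × 182 = 7.30×10^8 J/(m^2 K).
ω = 2π / 3.15×10^7 s = 1.99×10^-7 s⁻¹.
Cω = 7.30×10^8 × 1.99×10^-7 = 145 W/(m²·K).
F₀ = A × Cω = 1.12 × 145 = 163 W/m².

160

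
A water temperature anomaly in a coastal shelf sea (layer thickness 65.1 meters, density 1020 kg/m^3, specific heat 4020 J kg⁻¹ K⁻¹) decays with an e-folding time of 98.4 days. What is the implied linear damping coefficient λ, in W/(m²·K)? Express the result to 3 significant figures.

Areal heat capacity C = ρ c_p D = 1020 × 4020 × 65.1 = 2.67×10^8 J m⁻² K⁻¹.
τ = 98.4 days = 8.50×10^6 s.
λ = C / τ = 2.67×10^8 / 8.50×10^6 = 31.4 W/(m²·K).

31.4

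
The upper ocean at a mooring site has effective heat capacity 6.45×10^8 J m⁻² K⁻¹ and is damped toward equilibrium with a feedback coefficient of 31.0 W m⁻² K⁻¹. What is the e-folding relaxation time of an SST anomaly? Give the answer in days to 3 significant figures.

241 days

Areal heat capacity C = 6.45×10^8 J m⁻² K⁻¹ (given).
Relaxation time τ = C / λ = 6.45×10^8 / 31.0 = 2.08×10^7 s.
In days: 2.08×10^7 s / (86400 s/day) = 241 days.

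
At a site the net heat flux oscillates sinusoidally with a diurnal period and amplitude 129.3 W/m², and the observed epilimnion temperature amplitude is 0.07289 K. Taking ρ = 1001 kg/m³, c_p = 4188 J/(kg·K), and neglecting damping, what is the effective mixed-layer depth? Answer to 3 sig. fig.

5.82 m

ω = 2π / 86400 s = 7.27×10^-5 s⁻¹.
Required C = F₀ / (A ω) = 129.3 / (0.07289 × 7.27×10^-5) = 2.44×10^7 J/(m²·K).
D = C / (ρ c_p) = 2.44×10^7 / (1001 × 4188) = 5.82 m.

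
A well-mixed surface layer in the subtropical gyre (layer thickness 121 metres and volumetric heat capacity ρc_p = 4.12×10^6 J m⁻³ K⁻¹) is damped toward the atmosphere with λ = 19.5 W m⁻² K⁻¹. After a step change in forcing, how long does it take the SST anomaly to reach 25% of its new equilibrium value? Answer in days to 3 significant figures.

Areal heat capacity C = ρc_p × D = 4.12×10^6 × 121 = 4.99×10^8 J/(m²·K).
τ = C / λ = 4.99×10^8 / 19.5 = 2.56×10^7 s.
Fraction reached: 1 − e^(−t/τ) = 0.25 ⇒ t = −τ ln(1 − 0.25) = τ × 0.288.
t = 7.35×10^6 s = 85.1 days.

85.1 days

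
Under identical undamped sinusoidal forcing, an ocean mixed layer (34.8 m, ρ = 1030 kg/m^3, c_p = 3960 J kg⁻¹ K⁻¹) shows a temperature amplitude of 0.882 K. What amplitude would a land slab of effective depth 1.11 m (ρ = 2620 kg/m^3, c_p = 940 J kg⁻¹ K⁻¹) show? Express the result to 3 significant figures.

45.8 K

C_ocean = 1.42×10^8 J/(m²·K); C_land = 2.73×10^6 J/(m²·K).
A ∝ 1/C ⇒ A_land = A_ocean × C_ocean/C_land = 0.882 × 51.9 = 45.8 K.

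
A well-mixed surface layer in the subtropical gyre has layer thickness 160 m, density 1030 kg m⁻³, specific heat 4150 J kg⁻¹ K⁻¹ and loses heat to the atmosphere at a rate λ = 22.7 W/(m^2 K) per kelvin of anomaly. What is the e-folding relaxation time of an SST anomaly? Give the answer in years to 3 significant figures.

0.955 years

Areal heat capacity C = ρ c_p D = 1030 × 4150 × 160 = 6.84×10^8 J/(m^2 K).
Relaxation time τ = C / λ = 6.84×10^8 / 22.7 = 3.01×10^7 s.
In years: 3.01×10^7 s / (3.156×10^7 s/year) = 0.955 years.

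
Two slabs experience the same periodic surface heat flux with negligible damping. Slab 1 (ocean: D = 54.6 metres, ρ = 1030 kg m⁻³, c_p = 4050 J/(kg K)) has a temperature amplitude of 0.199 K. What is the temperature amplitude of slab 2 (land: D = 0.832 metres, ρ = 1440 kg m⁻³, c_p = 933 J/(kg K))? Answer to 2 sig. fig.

C_ocean = 2.28×10^8 J/(m²·K); C_land = 1.12×10^6 J/(m²·K).
A ∝ 1/C ⇒ A_land = A_ocean × C_ocean/C_land = 0.199 × 204 = 40.5 K.

41 K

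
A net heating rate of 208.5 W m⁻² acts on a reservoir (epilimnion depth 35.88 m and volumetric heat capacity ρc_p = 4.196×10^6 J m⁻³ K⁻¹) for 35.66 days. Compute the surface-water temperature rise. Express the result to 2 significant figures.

4.3 K

Areal heat capacity C = ρc_p × D = 4.196×10^6 × 35.88 = 1.51×10^8 J m⁻² K⁻¹.
Net heat input Q = F Δt = 208.5 × (35.66 days × 86400 s/day) = 6.42×10^8 J/m².
ΔT = Q / C = 6.42×10^8 / 1.51×10^8 = 4.27 K.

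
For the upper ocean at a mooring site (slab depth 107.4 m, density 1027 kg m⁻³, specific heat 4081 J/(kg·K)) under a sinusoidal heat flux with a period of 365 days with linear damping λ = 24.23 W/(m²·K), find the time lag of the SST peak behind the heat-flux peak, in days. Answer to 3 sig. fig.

75.9 days

Areal heat capacity C = ρ c_p D = 1027 × 4081 × 107.4 = 4.50×10^8 J/(m^2 K).
ω = 2π / 3.15×10^7 s = 1.99×10^-7 s⁻¹.
Phase lag φ = arctan(Cω/λ) = arctan(89.7/24.23) = 1.31 rad.
Time lag = φ / ω = 1.31 / 1.99×10^-7 = 6.56×10^6 s = 75.9 days.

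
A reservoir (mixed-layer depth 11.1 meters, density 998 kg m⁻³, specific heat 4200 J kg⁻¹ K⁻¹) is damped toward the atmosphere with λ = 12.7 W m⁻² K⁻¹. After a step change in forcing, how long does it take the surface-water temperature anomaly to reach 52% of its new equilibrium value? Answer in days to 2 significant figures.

31 days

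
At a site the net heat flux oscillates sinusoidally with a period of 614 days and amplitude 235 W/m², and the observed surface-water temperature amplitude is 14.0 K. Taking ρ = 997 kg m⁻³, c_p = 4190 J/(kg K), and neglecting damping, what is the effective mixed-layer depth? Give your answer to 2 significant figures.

ω = 2π / 5.30×10^7 s = 1.18×10^-7 s⁻¹.
Required C = F₀ / (A ω) = 235 / (14.0 × 1.18×10^-7) = 1.42×10^8 J/(m²·K).
D = C / (ρ c_p) = 1.42×10^8 / (997 × 4190) = 33.9 m.

34 m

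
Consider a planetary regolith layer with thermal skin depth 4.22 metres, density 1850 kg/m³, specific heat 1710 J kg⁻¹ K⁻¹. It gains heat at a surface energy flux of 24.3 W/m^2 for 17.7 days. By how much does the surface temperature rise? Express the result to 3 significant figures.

Areal heat capacity C = ρ c_p D = 1850 × 1710 × 4.22 = 1.33×10^7 J m⁻² K⁻¹.
Net heat input Q = F Δt = 24.3 × (17.7 days × 86400 s/day) = 3.72×10^7 J/m².
ΔT = Q / C = 3.72×10^7 / 1.33×10^7 = 2.78 K.

2.78 K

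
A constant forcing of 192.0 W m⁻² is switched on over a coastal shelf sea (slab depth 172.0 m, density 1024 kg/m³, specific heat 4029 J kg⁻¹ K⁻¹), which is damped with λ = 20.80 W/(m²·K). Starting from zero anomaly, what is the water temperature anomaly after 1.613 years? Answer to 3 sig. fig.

7.15 K

Areal heat capacity C = ρ c_p D = 1024 × 4029 × 172.0 = 7.10×10^8 J/(m^2 K).
τ = C / λ = 7.10×10^8 / 20.80 = 3.41×10^7 s.
Equilibrium anomaly ΔT_eq = F / λ = 192.0 / 20.80 = 9.23 K.
t = 1.613 years = 5.09×10^7 s, so t/τ = 1.49.
ΔT(t) = ΔT_eq (1 − e^(−t/τ)) = 9.23 × (1 − e^−1.49) = 7.15 K.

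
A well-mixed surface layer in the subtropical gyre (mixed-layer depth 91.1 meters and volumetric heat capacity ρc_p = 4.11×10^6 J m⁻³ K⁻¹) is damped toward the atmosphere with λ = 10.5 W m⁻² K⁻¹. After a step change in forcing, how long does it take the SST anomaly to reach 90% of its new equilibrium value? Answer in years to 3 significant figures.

2.60 years

Areal heat capacity C = ρc_p × D = 4.11×10^6 × 91.1 = 3.74×10^8 J m⁻² K⁻¹.
τ = C / λ = 3.74×10^8 / 10.5 = 3.57×10^7 s.
Fraction reached: 1 − e^(−t/τ) = 0.90 ⇒ t = −τ ln(1 − 0.90) = τ × 2.30.
t = 8.21×10^7 s = 2.60 years.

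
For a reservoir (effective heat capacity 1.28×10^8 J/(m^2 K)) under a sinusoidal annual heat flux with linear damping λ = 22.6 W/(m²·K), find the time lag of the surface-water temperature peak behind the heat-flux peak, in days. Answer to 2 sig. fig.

49 days

Areal heat capacity C = 1.28×10^8 J/(m^2 K) (given).
ω = 2π / 3.15×10^7 s = 1.99×10^-7 s⁻¹.
Phase lag φ = arctan(Cω/λ) = arctan(25.5/22.6) = 0.846 rad.
Time lag = φ / ω = 0.846 / 1.99×10^-7 = 4.24×10^6 s = 49.1 days.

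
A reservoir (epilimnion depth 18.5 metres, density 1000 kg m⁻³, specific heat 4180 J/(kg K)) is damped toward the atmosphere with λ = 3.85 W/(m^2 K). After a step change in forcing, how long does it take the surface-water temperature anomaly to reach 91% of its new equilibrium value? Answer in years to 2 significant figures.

Areal heat capacity C = ρ c_p D = 1000 × 4180 × 18.5 = 7.73×10^7 J/(m^2 K).
τ = C / λ = 7.73×10^7 / 3.85 = 2.01×10^7 s.
Fraction reached: 1 − e^(−t/τ) = 0.91 ⇒ t = −τ ln(1 − 0.91) = τ × 2.41.
t = 4.84×10^7 s = 1.53 years.

1.5 years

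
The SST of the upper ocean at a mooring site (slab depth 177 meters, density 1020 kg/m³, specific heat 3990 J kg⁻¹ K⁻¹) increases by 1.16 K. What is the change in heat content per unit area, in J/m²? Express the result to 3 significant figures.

8.36×10^8

Areal heat capacity C = ρ c_p D = 1020 × 3990 × 177 = 7.20×10^8 J m⁻² K⁻¹.
ΔQ = C ΔT = 7.20×10^8 × 1.16 = 8.36×10^8 J/m².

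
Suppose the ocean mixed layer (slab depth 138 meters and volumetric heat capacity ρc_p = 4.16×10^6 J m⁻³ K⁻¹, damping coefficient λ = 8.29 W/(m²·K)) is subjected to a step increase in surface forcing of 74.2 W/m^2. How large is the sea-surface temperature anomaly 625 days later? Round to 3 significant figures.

4.85 K

Areal heat capacity C = ρc_p × D = 4.16×10^6 × 138 = 5.74×10^8 J/(m^2 K).
τ = C / λ = 5.74×10^8 / 8.29 = 6.92×10^7 s.
Equilibrium anomaly ΔT_eq = F / λ = 74.2 / 8.29 = 8.95 K.
t = 625 days = 5.40×10^7 s, so t/τ = 0.780.
ΔT(t) = ΔT_eq (1 − e^(−t/τ)) = 8.95 × (1 − e^−0.780) = 4.85 K.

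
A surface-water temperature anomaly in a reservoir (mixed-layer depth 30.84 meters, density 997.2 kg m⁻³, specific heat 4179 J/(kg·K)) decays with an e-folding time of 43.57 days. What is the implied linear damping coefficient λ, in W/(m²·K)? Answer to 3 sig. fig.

Areal heat capacity C = ρ c_p D = 997.2 × 4179 × 30.84 = 1.29×10^8 J m⁻² K⁻¹.
τ = 43.57 days = 3.76×10^6 s.
λ = C / τ = 1.29×10^8 / 3.76×10^6 = 34.1 W/(m²·K).

34.1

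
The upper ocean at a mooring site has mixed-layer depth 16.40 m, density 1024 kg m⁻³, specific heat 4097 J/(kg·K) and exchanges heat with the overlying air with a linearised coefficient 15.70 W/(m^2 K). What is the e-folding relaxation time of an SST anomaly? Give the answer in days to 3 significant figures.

50.7 days

Areal heat capacity C = ρ c_p D = 1024 × 4097 × 16.40 = 6.88×10^7 J/(m²·K).
Relaxation time τ = C / λ = 6.88×10^7 / 15.70 = 4.38×10^6 s.
In days: 4.38×10^6 s / (86400 s/day) = 50.7 days.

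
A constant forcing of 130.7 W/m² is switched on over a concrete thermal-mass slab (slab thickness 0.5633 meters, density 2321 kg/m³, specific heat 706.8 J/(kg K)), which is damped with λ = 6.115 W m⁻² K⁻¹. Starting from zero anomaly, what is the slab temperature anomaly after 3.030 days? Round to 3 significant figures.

Areal heat capacity C = ρ c_p D = 2321 × 706.8 × 0.5633 = 9.24×10^5 J m⁻² K⁻¹.
τ = C / λ = 9.24×10^5 / 6.115 = 1.51×10^5 s.
Equilibrium anomaly ΔT_eq = F / λ = 130.7 / 6.115 = 21.4 K.
t = 3.030 days = 2.62×10^5 s, so t/τ = 1.73.
ΔT(t) = ΔT_eq (1 − e^(−t/τ)) = 21.4 × (1 − e^−1.73) = 17.6 K.

17.6 K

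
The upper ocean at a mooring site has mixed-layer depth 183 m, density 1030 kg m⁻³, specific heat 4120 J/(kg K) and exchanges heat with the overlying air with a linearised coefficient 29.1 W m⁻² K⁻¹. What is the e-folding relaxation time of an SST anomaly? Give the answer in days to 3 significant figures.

309 days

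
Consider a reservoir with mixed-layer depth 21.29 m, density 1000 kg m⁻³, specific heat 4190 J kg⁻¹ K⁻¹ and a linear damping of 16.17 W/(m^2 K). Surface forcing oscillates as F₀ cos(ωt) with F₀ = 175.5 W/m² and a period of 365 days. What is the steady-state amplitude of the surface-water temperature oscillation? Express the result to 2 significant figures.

7.3 K

Areal heat capacity C = ρ c_p D = 1000 × 4190 × 21.29 = 8.92×10^7 J/(m^2 K).
Angular frequency ω = 2π / T = 2π / 3.15×10^7 s = 1.99×10^-7 s⁻¹.
√((Cω)² + λ²) = √((17.8)² + 16.17²) = 24.0 W/(m²·K).
Amplitude A = F₀ / √((Cω)²+λ²) = 175.5 / 24.0 = 7.30 K.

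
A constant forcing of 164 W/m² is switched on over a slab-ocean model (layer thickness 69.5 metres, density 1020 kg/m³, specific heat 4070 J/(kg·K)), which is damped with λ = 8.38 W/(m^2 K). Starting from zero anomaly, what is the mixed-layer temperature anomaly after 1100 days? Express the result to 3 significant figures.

18.3 K

Areal heat capacity C = ρ c_p D = 1020 × 4070 × 69.5 = 2.89×10^8 J/(m^2 K).
τ = C / λ = 2.89×10^8 / 8.38 = 3.44×10^7 s.
Equilibrium anomaly ΔT_eq = F / λ = 164 / 8.38 = 19.6 K.
t = 1100 days = 9.50×10^7 s, so t/τ = 2.76.
ΔT(t) = ΔT_eq (1 − e^(−t/τ)) = 19.6 × (1 − e^−2.76) = 18.3 K.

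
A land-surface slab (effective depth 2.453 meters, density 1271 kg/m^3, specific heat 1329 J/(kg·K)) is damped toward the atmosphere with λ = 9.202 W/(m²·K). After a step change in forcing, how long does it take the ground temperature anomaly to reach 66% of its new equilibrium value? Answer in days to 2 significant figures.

5.6 days

Areal heat capacity C = ρ c_p D = 1271 × 1329 × 2.453 = 4.14×10^6 J/(m²·K).
τ = C / λ = 4.14×10^6 / 9.202 = 4.50×10^5 s.
Fraction reached: 1 − e^(−t/τ) = 0.66 ⇒ t = −τ ln(1 − 0.66) = τ × 1.08.
t = 4.86×10^5 s = 5.62 days.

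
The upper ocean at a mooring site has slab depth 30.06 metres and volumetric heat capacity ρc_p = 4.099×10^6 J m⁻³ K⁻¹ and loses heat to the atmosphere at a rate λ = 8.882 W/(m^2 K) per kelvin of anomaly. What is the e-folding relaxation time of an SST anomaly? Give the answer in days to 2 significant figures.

160 days

Areal heat capacity C = ρc_p × D = 4.099×10^6 × 30.06 = 1.23×10^8 J/(m^2 K).
Relaxation time τ = C / λ = 1.23×10^8 / 8.882 = 1.39×10^7 s.
In days: 1.39×10^7 s / (86400 s/day) = 161 days.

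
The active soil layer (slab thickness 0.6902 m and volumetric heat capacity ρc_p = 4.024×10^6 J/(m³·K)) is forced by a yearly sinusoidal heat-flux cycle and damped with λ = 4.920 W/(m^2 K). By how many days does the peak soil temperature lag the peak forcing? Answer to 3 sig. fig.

Areal heat capacity C = ρc_p × D = 4.024×10^6 × 0.6902 = 2.78×10^6 J/(m²·K).
ω = 2π / 3.15×10^7 s = 1.99×10^-7 s⁻¹.
Phase lag φ = arctan(Cω/λ) = arctan(0.553/4.920) = 0.112 rad.
Time lag = φ / ω = 0.112 / 1.99×10^-7 = 5.62×10^5 s = 6.51 days.

6.51 days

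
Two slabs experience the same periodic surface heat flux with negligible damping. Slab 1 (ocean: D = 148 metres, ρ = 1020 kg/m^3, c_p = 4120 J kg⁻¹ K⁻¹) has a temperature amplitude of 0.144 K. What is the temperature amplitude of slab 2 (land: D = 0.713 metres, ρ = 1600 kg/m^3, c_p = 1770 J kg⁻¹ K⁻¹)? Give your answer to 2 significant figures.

44 K

C_ocean = 6.22×10^8 J/(m²·K); C_land = 2.02×10^6 J/(m²·K).
A ∝ 1/C ⇒ A_land = A_ocean × C_ocean/C_land = 0.144 × 308 = 44.4 K.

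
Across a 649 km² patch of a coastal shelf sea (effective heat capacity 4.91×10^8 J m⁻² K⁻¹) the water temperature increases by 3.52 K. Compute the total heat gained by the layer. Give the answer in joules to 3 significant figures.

Areal heat capacity C = 4.91×10^8 J m⁻² K⁻¹ (given).
Heat per unit area: q = C ΔT = 4.91×10^8 × 3.52 = 1.73×10^9 J/m².
Total heat: Q = q × A = 1.73×10^9 × (649 × 10⁶ m²) = 1.12×10^18 J.

1.12×10^18 J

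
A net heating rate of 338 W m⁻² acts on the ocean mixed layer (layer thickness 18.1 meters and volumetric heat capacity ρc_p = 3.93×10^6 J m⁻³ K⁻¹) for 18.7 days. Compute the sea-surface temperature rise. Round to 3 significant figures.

7.68 K

Areal heat capacity C = ρc_p × D = 3.93×10^6 × 18.1 = 7.11×10^7 J m⁻² K⁻¹.
Net heat input Q = F Δt = 338 × (18.7 days × 86400 s/day) = 5.46×10^8 J/m².
ΔT = Q / C = 5.46×10^8 / 7.11×10^7 = 7.68 K.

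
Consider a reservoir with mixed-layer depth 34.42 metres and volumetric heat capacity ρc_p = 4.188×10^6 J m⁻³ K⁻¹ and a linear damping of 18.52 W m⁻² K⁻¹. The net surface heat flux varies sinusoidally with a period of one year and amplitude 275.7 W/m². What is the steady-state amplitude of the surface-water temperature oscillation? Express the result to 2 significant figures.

Areal heat capacity C = ρc_p × D = 4.188×10^6 × 34.42 = 1.44×10^8 J m⁻² K⁻¹.
Angular frequency ω = 2π / T = 2π / 3.15×10^7 s = 1.99×10^-7 s⁻¹.
√((Cω)² + λ²) = √((28.7)² + 18.52²) = 34.2 W/(m²·K).
Amplitude A = F₀ / √((Cω)²+λ²) = 275.7 / 34.2 = 8.07 K.

8.1 K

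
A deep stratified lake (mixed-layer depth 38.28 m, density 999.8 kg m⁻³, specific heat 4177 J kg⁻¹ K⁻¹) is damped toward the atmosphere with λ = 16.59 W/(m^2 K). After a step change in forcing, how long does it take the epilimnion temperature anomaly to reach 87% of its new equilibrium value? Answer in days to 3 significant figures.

228 days

Areal heat capacity C = ρ c_p D = 999.8 × 4177 × 38.28 = 1.60×10^8 J/(m^2 K).
τ = C / λ = 1.60×10^8 / 16.59 = 9.64×10^6 s.
Fraction reached: 1 − e^(−t/τ) = 0.87 ⇒ t = −τ ln(1 − 0.87) = τ × 2.04.
t = 1.97×10^7 s = 228 days.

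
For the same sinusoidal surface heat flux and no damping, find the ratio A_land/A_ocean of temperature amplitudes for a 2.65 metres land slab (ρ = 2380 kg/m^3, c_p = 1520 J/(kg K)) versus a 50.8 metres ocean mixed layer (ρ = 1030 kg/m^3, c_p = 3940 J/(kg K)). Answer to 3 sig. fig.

21.5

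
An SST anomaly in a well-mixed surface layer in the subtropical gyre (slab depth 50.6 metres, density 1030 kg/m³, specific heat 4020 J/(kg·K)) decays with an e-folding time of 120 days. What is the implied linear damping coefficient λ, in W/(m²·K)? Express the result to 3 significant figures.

Areal heat capacity C = ρ c_p D = 1030 × 4020 × 50.6 = 2.10×10^8 J/(m²·K).
τ = 120 days = 1.04×10^7 s.
λ = C / τ = 2.10×10^8 / 1.04×10^7 = 20.2 W/(m²·K).

20.2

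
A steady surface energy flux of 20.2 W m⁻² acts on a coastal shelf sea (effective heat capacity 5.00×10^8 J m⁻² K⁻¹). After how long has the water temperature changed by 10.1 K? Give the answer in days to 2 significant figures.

2900 days

Areal heat capacity C = 5.00×10^8 J m⁻² K⁻¹ (given).
Time required: Δt = C ΔT / F = 5.00×10^8 × 10.1 / 20.2 = 2.50×10^8 s.
In days: 2.50×10^8 s / (86400 s/day) = 2890 days.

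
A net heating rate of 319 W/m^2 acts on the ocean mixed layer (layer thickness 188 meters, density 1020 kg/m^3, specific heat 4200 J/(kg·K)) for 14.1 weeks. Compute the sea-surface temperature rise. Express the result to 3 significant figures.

Areal heat capacity C = ρ c_p D = 1020 × 4200 × 188 = 8.05×10^8 J m⁻² K⁻¹.
Net heat input Q = F Δt = 319 × (14.1 weeks × 6.048×10^5 s/week) = 2.72×10^9 J/m².
ΔT = Q / C = 2.72×10^9 / 8.05×10^8 = 3.38 K.

3.38 K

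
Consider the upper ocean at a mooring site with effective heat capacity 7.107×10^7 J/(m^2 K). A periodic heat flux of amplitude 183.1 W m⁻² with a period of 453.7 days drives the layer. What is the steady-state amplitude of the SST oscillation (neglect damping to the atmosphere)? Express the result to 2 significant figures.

Areal heat capacity C = 7.107×10^7 J/(m^2 K) (given).
Angular frequency ω = 2π / T = 2π / 3.92×10^7 s = 1.60×10^-7 s⁻¹.
Cω = 7.11×10^7 × 1.60×10^-7 = 11.4 W/(m²·K).
Amplitude A = F₀ / (Cω) = 183.1 / 11.4 = 16.1 K.

16 K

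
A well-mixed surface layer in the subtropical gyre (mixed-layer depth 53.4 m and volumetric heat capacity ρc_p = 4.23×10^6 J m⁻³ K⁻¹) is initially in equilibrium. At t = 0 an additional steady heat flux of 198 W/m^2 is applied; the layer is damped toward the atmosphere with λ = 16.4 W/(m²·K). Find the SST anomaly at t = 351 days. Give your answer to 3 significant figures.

10.7 K

Areal heat capacity C = ρc_p × D = 4.23×10^6 × 53.4 = 2.26×10^8 J/(m^2 K).
τ = C / λ = 2.26×10^8 / 16.4 = 1.38×10^7 s.
Equilibrium anomaly ΔT_eq = F / λ = 198 / 16.4 = 12.1 K.
t = 351 days = 3.03×10^7 s, so t/τ = 2.20.
ΔT(t) = ΔT_eq (1 − e^(−t/τ)) = 12.1 × (1 − e^−2.20) = 10.7 K.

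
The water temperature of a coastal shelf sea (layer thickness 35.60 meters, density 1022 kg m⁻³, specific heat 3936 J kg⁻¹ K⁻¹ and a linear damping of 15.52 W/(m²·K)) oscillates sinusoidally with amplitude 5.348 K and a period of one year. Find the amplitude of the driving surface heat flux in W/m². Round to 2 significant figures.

Areal heat capacity C = ρ c_p D = 1022 × 3936 × 35.60 = 1.43×10^8 J/(m²·K).
ω = 2π / 3.15×10^7 s = 1.99×10^-7 s⁻¹.
√((Cω)² + λ²) = √((28.5)² + 15.52²) = 32.5 W/(m²·K).
F₀ = A × √((Cω)²+λ²) = 5.348 × 32.5 = 174 W/m².

170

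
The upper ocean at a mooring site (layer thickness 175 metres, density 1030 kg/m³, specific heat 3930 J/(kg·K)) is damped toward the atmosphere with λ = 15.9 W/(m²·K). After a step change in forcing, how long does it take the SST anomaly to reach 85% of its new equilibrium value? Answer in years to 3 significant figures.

Areal heat capacity C = ρ c_p D = 1030 × 3930 × 175 = 7.08×10^8 J/(m^2 K).
τ = C / λ = 7.08×10^8 / 15.9 = 4.46×10^7 s.
Fraction reached: 1 − e^(−t/τ) = 0.85 ⇒ t = −τ ln(1 − 0.85) = τ × 1.90.
t = 8.45×10^7 s = 2.68 years.

2.68 years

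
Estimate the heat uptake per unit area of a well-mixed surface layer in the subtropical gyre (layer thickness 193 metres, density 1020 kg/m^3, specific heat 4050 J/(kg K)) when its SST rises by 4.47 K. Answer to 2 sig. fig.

3.6×10^9

Areal heat capacity C = ρ c_p D = 1020 × 4050 × 193 = 7.97×10^8 J m⁻² K⁻¹.
ΔQ = C ΔT = 7.97×10^8 × 4.47 = 3.56×10^9 J/m².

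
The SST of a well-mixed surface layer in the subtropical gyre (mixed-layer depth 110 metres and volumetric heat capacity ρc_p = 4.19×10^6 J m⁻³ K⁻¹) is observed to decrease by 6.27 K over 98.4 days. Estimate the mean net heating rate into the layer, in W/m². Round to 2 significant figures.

-340

Areal heat capacity C = ρc_p × D = 4.19×10^6 × 110 = 4.61×10^8 J/(m²·K).
Required heat per unit area: Q = C ΔT = 4.61×10^8 × -6.27 = -2.89×10^9 J/m².
Flux F = Q / Δt = -2.89×10^9 / 8.50×10^6 s = -340 W/m².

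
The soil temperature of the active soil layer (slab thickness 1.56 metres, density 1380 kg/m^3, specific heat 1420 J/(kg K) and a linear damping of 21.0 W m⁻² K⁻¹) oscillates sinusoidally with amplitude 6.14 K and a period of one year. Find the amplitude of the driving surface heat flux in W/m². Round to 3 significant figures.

129

Areal heat capacity C = ρ c_p D = 1380 × 1420 × 1.56 = 3.06×10^6 J/(m²·K).
ω = 2π / 3.15×10^7 s = 1.99×10^-7 s⁻¹.
√((Cω)² + λ²) = √((0.609)² + 21.0²) = 21.0 W/(m²·K).
F₀ = A × √((Cω)²+λ²) = 6.14 × 21.0 = 129 W/m².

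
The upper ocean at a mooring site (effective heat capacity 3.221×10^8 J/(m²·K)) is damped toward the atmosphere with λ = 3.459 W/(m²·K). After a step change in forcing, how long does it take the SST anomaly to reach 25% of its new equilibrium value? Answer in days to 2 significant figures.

310 days

Areal heat capacity C = 3.221×10^8 J/(m²·K) (given).
τ = C / λ = 3.22×10^8 / 3.459 = 9.31×10^7 s.
Fraction reached: 1 − e^(−t/τ) = 0.25 ⇒ t = −τ ln(1 − 0.25) = τ × 0.288.
t = 2.68×10^7 s = 310 days.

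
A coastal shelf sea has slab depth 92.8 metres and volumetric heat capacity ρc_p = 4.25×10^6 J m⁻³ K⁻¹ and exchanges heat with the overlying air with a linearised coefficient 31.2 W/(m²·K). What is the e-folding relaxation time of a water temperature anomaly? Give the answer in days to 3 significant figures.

Areal heat capacity C = ρc_p × D = 4.25×10^6 × 92.8 = 3.94×10^8 J/(m²·K).
Relaxation time τ = C / λ = 3.94×10^8 / 31.2 = 1.26×10^7 s.
In days: 1.26×10^7 s / (86400 s/day) = 146 days.

146 days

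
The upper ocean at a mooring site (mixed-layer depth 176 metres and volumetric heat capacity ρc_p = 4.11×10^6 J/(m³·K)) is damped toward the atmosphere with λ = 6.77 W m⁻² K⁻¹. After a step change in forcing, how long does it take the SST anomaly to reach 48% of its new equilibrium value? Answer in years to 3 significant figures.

2.21 years

Areal heat capacity C = ρc_p × D = 4.11×10^6 × 176 = 7.23×10^8 J/(m^2 K).
τ = C / λ = 7.23×10^8 / 6.77 = 1.07×10^8 s.
Fraction reached: 1 − e^(−t/τ) = 0.48 ⇒ t = −τ ln(1 − 0.48) = τ × 0.654.
t = 6.99×10^7 s = 2.21 years.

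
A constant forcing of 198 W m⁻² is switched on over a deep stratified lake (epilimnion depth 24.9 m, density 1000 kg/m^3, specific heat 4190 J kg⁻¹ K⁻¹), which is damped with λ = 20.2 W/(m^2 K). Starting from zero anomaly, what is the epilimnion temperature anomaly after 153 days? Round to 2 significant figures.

9.0 K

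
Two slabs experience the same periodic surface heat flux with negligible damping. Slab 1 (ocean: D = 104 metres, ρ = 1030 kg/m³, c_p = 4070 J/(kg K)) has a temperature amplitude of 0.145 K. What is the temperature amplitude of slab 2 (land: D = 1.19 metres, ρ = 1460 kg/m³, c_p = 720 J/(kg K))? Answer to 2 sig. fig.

C_ocean = 4.36×10^8 J/(m²·K); C_land = 1.25×10^6 J/(m²·K).
A ∝ 1/C ⇒ A_land = A_ocean × C_ocean/C_land = 0.145 × 349 = 50.5 K.

51 K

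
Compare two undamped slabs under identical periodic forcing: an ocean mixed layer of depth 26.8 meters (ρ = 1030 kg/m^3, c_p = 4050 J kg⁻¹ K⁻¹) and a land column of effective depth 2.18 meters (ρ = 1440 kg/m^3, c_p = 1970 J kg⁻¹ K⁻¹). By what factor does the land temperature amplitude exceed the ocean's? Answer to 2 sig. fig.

C_ocean = 1030 × 4050 × 26.8 = 1.12×10^8 J/(m²·K).
C_land = 1440 × 1970 × 2.18 = 6.18×10^6 J/(m²·K).
Undamped amplitude ∝ 1/C, so A_land/A_ocean = C_ocean/C_land = 18.1.

18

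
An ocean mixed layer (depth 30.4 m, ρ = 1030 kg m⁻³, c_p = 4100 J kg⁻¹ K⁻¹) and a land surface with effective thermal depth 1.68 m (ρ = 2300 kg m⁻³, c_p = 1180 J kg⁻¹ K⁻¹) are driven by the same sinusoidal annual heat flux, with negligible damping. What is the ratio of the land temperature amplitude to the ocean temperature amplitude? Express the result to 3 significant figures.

C_ocean = 1030 × 4100 × 30.4 = 1.28×10^8 J/(m²·K).
C_land = 2300 × 1180 × 1.68 = 4.56×10^6 J/(m²·K).
Undamped amplitude ∝ 1/C, so A_land/A_ocean = C_ocean/C_land = 28.2.

28.2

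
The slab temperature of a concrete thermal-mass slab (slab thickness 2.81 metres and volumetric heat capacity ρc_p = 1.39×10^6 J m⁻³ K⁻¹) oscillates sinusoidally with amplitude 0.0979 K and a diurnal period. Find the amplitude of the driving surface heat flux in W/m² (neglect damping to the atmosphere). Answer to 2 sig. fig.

28

Areal heat capacity C = ρc_p × D = 1.39×10^6 × 2.81 = 3.91×10^6 J/(m^2 K).
ω = 2π / 86400 s = 7.27×10^-5 s⁻¹.
Cω = 3.91×10^6 × 7.27×10^-5 = 284 W/(m²·K).
F₀ = A × Cω = 0.0979 × 284 = 27.8 W/m².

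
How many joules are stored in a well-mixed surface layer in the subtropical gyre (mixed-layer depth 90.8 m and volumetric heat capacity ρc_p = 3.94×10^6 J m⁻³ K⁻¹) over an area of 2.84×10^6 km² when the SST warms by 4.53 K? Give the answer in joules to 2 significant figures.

4.6×10^21 J

Areal heat capacity C = ρc_p × D = 3.94×10^6 × 90.8 = 3.58×10^8 J/(m²·K).
Heat per unit area: q = C ΔT = 3.58×10^8 × 4.53 = 1.62×10^9 J/m².
Total heat: Q = q × A = 1.62×10^9 × (2.84×10^6 × 10⁶ m²) = 4.60×10^21 J.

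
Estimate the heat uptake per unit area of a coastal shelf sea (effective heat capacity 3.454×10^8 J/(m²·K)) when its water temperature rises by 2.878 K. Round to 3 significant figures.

9.94×10^8

Areal heat capacity C = 3.454×10^8 J/(m²·K) (given).
ΔQ = C ΔT = 3.45×10^8 × 2.878 = 9.94×10^8 J/m².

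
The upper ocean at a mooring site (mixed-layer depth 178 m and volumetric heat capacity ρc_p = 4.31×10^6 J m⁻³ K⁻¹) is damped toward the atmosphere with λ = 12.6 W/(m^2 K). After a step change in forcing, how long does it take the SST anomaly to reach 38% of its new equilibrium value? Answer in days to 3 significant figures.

337 days

Areal heat capacity C = ρc_p × D = 4.31×10^6 × 178 = 7.67×10^8 J m⁻² K⁻¹.
τ = C / λ = 7.67×10^8 / 12.6 = 6.09×10^7 s.
Fraction reached: 1 − e^(−t/τ) = 0.38 ⇒ t = −τ ln(1 − 0.38) = τ × 0.478.
t = 2.91×10^7 s = 337 days.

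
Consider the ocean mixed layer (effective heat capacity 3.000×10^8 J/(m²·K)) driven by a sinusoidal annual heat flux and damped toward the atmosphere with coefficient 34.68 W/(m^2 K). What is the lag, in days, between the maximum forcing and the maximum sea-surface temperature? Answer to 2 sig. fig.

Areal heat capacity C = 3.000×10^8 J/(m²·K) (given).
ω = 2π / 3.15×10^7 s = 1.99×10^-7 s⁻¹.
Phase lag φ = arctan(Cω/λ) = arctan(59.8/34.68) = 1.05 rad.
Time lag = φ / ω = 1.05 / 1.99×10^-7 = 5.25×10^6 s = 60.7 days.

61 days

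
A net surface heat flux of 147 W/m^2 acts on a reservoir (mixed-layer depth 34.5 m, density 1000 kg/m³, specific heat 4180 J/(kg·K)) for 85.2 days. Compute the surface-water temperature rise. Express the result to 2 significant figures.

7.5 K

Areal heat capacity C = ρ c_p D = 1000 × 4180 × 34.5 = 1.44×10^8 J/(m^2 K).
Net heat input Q = F Δt = 147 × (85.2 days × 86400 s/day) = 1.08×10^9 J/m².
ΔT = Q / C = 1.08×10^9 / 1.44×10^8 = 7.50 K.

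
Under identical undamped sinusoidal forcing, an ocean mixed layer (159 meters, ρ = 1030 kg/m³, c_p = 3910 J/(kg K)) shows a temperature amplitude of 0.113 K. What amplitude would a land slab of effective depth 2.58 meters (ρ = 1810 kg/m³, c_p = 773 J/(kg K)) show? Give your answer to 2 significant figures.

C_ocean = 6.40×10^8 J/(m²·K); C_land = 3.61×10^6 J/(m²·K).
A ∝ 1/C ⇒ A_land = A_ocean × C_ocean/C_land = 0.113 × 177 = 20.0 K.

20 K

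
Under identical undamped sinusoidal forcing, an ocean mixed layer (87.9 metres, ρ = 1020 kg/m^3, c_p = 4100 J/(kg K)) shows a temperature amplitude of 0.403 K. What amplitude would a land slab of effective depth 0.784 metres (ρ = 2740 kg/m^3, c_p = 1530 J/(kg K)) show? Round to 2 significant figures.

C_ocean = 3.68×10^8 J/(m²·K); C_land = 3.29×10^6 J/(m²·K).
A ∝ 1/C ⇒ A_land = A_ocean × C_ocean/C_land = 0.403 × 112 = 45.1 K.

45 K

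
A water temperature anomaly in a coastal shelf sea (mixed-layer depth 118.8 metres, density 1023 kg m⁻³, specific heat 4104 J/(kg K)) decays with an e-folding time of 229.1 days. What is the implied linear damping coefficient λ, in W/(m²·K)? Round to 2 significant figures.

25

Areal heat capacity C = ρ c_p D = 1023 × 4104 × 118.8 = 4.99×10^8 J m⁻² K⁻¹.
τ = 229.1 days = 1.98×10^7 s.
λ = C / τ = 4.99×10^8 / 1.98×10^7 = 25.2 W/(m²·K).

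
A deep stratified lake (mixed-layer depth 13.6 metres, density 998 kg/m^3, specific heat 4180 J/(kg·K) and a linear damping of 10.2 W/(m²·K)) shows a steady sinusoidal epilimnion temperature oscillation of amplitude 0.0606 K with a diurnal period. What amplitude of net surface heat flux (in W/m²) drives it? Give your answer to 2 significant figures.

Areal heat capacity C = ρ c_p D = 998 × 4180 × 13.6 = 5.67×10^7 J/(m^2 K).
ω = 2π / 86400 s = 7.27×10^-5 s⁻¹.
√((Cω)² + λ²) = √((4130)² + 10.2²) = 4130 W/(m²·K).
F₀ = A × √((Cω)²+λ²) = 0.0606 × 4130 = 250 W/m².

250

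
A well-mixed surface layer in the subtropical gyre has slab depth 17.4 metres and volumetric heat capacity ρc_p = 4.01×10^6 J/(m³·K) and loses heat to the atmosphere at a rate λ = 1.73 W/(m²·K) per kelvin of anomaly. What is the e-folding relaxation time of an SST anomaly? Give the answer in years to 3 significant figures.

Areal heat capacity C = ρc_p × D = 4.01×10^6 × 17.4 = 6.98×10^7 J/(m^2 K).
Relaxation time τ = C / λ = 6.98×10^7 / 1.73 = 4.03×10^7 s.
In years: 4.03×10^7 s / (3.156×10^7 s/year) = 1.28 years.

1.28 years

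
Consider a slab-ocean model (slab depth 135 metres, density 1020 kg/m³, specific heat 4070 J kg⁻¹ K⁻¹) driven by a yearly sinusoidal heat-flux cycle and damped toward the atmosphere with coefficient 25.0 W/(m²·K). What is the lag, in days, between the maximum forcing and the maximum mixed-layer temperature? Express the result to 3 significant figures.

Areal heat capacity C = ρ c_p D = 1020 × 4070 × 135 = 5.60×10^8 J/(m²·K).
ω = 2π / 3.15×10^7 s = 1.99×10^-7 s⁻¹.
Phase lag φ = arctan(Cω/λ) = arctan(112/25.0) = 1.35 rad.
Time lag = φ / ω = 1.35 / 1.99×10^-7 = 6.78×10^6 s = 78.5 days.

78.5 days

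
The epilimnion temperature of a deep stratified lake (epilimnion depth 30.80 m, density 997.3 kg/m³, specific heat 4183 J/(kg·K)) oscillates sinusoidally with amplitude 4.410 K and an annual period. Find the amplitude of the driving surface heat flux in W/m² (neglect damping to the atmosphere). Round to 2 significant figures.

Areal heat capacity C = ρ c_p D = 997.3 × 4183 × 30.80 = 1.28×10^8 J m⁻² K⁻¹.
ω = 2π / 3.15×10^7 s = 1.99×10^-7 s⁻¹.
Cω = 1.28×10^8 × 1.99×10^-7 = 25.6 W/(m²·K).
F₀ = A × Cω = 4.410 × 25.6 = 113 W/m².

110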